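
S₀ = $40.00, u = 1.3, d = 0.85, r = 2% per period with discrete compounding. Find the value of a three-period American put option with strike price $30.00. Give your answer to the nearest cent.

Risk-neutral probability p = (1 + 0.02 − 0.85)/(1.3 − 0.85) = 0.1700/0.4500 = 0.3778
Terminal stock prices: S_uuu = 87.88, S_uud = 57.46, S_udd = 37.57, S_ddd = 24.56
Terminal payoffs (K − S): max(-57.88, 0) = 0, max(-27.46, 0) = 0, max(-7.57, 0) = 0, max(5.435, 0) = 5.435
Node uu (S = 67.6): continuation = 1/1.02·[0.3778·0.0000 + 0.6222·0.0000] = 0.0000; exercise value = 0.0000 ≤ continuation, so V_uu = 0.0000
Node ud (S = 44.2): continuation = 1/1.02·[0.3778·0.0000 + 0.6222·0.0000] = 0.0000; exercise value = 0.0000 ≤ continuation, so V_ud = 0.0000
Node dd (S = 28.9): continuation = 1/1.02·[0.3778·0.0000 + 0.6222·5.4350] = 3.3155; exercise value = 1.1000 ≤ continuation, so V_dd = 3.3155
Node u (S = 52): continuation = 1/1.02·[0.3778·0.0000 + 0.6222·0.0000] = 0.0000; exercise value = 0.0000 ≤ continuation, so V_u = 0.0000
Node d (S = 34): continuation = 1/1.02·[0.3778·0.0000 + 0.6222·3.3155] = 2.0225; exercise value = 0.0000 ≤ continuation, so V_d = 2.0225
Node 0 (S = 40): continuation = 1/1.02·[0.3778·0.0000 + 0.6222·2.0225] = 1.2338; exercise value = 0.0000 ≤ continuation, so V_0 = 1.2338

$1.23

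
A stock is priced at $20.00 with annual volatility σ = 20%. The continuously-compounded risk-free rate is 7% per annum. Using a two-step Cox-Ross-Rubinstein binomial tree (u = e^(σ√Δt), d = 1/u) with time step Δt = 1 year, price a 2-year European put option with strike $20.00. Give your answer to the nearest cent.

CRR parameters: u = e^(σ√Δt) = e^(0.2·√1) = 1.2214, d = 1/u = 0.8187
Per-period rate: rΔt = 0.07·1 = 0.07, so R = e^0.07 = 1.0725
Risk-neutral probability p = (e^0.07 − 0.8187)/(1.2214 − 0.8187) = 0.2538/0.4027 = 0.6302
Terminal stock prices: S_uu = 29.84, S_ud = 20, S_dd = 13.41
Terminal payoffs (K − S): max(-9.836, 0) = 0, max(0, 0) = 0, max(6.594, 0) = 6.594
Node u (S = 24.43): V_u = e^(−0.07)·[0.6302·0.0000 + 0.3698·0.0000] = 0.0000
Node d (S = 16.37): V_d = e^(−0.07)·[0.6302·0.0000 + 0.3698·6.5936] = 2.2733
Node 0 (S = 20): V_0 = e^(−0.07)·[0.6302·0.0000 + 0.3698·2.2733] = 0.7837

$0.78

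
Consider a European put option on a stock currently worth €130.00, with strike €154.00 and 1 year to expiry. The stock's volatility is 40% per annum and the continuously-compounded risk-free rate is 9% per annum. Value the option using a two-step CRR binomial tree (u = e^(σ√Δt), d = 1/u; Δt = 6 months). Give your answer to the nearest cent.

€28.55

CRR parameters: u = e^(σ√Δt) = e^(0.4·√0.5) = 1.3269, d = 1/u = 0.7536
Per-period rate: rΔt = 0.09·0.5 = 0.045, so R = e^0.045 = 1.0460
Risk-neutral probability p = (e^0.045 − 0.7536)/(1.3269 − 0.7536) = 0.2924/0.5733 = 0.5100
Terminal stock prices: S_uu = 228.9, S_ud = 130, S_dd = 73.84
Terminal payoffs (K − S): max(-74.89, 0) = 0, max(24, 0) = 24, max(80.16, 0) = 80.16
Node u (S = 172.5): V_u = e^(−0.045)·[0.5100·0.0000 + 0.4900·24.0000] = 11.2414
Node d (S = 97.97): V_d = e^(−0.045)·[0.5100·24.0000 + 0.4900·80.1638] = 49.2506
Node 0 (S = 130): V_0 = e^(−0.045)·[0.5100·11.2414 + 0.4900·49.2506] = 28.5500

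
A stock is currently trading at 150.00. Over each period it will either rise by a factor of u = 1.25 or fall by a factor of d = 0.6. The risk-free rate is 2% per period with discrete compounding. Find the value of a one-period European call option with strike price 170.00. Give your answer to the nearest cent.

Risk-neutral probability p = (1 + 0.02 − 0.6)/(1.25 − 0.6) = 0.4200/0.6500 = 0.6462
Terminal stock prices: S_u = 187.5, S_d = 90
Terminal payoffs (S − K): max(17.5, 0) = 17.5, max(-80, 0) = 0
Node 0 (S = 150): V_0 = 1/1.02·[0.6462·17.5000 + 0.3538·0.0000] = 11.0860

11.09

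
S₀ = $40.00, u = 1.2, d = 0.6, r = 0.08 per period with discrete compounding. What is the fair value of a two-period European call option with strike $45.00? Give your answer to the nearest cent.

Risk-neutral probability p = (1 + 0.08 − 0.6)/(1.2 − 0.6) = 0.4800/0.6000 = 0.8000
Terminal stock prices: S_uu = 57.6, S_ud = 28.8, S_dd = 14.4
Terminal payoffs (S − K): max(12.6, 0) = 12.6, max(-16.2, 0) = 0, max(-30.6, 0) = 0
Node u (S = 48): V_u = 1/1.08·[0.8000·12.6000 + 0.2000·0.0000] = 9.3333
Node d (S = 24): V_d = 1/1.08·[0.8000·0.0000 + 0.2000·0.0000] = 0.0000
Node 0 (S = 40): V_0 = 1/1.08·[0.8000·9.3333 + 0.2000·0.0000] = 6.9136

$6.91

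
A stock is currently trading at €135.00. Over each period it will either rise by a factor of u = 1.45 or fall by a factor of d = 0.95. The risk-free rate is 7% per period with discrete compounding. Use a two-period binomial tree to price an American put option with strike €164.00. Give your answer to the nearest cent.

€29.00

Risk-neutral probability p = (1 + 0.07 − 0.95)/(1.45 − 0.95) = 0.1200/0.5000 = 0.2400
Terminal stock prices: S_uu = 283.8, S_ud = 186, S_dd = 121.8
Terminal payoffs (K − S): max(-119.8, 0) = 0, max(-21.96, 0) = 0, max(42.16, 0) = 42.16
Node u (S = 195.8): continuation = 1/1.07·[0.2400·0.0000 + 0.7600·0.0000] = 0.0000; exercise value = 0.0000 ≤ continuation, so V_u = 0.0000
Node d (S = 128.2): continuation = 1/1.07·[0.2400·0.0000 + 0.7600·42.1625] = 29.9472; exercise value = 35.7500 > continuation, so V_d = 35.7500 (exercise)
Node 0 (S = 135): continuation = 1/1.07·[0.2400·0.0000 + 0.7600·35.7500] = 25.3925; exercise value = 29.0000 > continuation, so V_0 = 29.0000 (exercise)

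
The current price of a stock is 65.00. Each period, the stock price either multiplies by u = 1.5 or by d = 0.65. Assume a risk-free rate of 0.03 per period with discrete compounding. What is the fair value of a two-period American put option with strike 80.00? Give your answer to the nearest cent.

24.14

Risk-neutral probability p = (1 + 0.03 − 0.65)/(1.5 − 0.65) = 0.3800/0.8500 = 0.4471
Terminal stock prices: S_uu = 146.2, S_ud = 63.38, S_dd = 27.46
Terminal payoffs (K − S): max(-66.25, 0) = 0, max(16.62, 0) = 16.62, max(52.54, 0) = 52.54
Node u (S = 97.5): continuation = 1/1.03·[0.4471·0.0000 + 0.5529·16.6250] = 8.9249; exercise value = 0.0000 ≤ continuation, so V_u = 8.9249
Node d (S = 42.25): continuation = 1/1.03·[0.4471·16.6250 + 0.5529·52.5375] = 35.4199; exercise value = 37.7500 > continuation, so V_d = 37.7500 (exercise)
Node 0 (S = 65): continuation = 1/1.03·[0.4471·8.9249 + 0.5529·37.7500] = 24.1393; exercise value = 15.0000 ≤ continuation, so V_0 = 24.1393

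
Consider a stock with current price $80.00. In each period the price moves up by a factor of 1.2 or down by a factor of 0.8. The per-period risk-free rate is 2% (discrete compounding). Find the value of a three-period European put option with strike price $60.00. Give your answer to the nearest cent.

Risk-neutral probability p = (1 + 0.02 − 0.8)/(1.2 − 0.8) = 0.2200/0.4000 = 0.5500
Terminal stock prices: S_uuu = 138.2, S_uud = 92.16, S_udd = 61.44, S_ddd = 40.96
Terminal payoffs (K − S): max(-78.24, 0) = 0, max(-32.16, 0) = 0, max(-1.44, 0) = 0, max(19.04, 0) = 19.04
Node uu (S = 115.2): V_uu = 1/1.02·[0.5500·0.0000 + 0.4500·0.0000] = 0.0000
Node ud (S = 76.8): V_ud = 1/1.02·[0.5500·0.0000 + 0.4500·0.0000] = 0.0000
Node dd (S = 51.2): V_dd = 1/1.02·[0.5500·0.0000 + 0.4500·19.0400] = 8.4000
Node u (S = 96): V_u = 1/1.02·[0.5500·0.0000 + 0.4500·0.0000] = 0.0000
Node d (S = 64): V_d = 1/1.02·[0.5500·0.0000 + 0.4500·8.4000] = 3.7059
Node 0 (S = 80): V_0 = 1/1.02·[0.5500·0.0000 + 0.4500·3.7059] = 1.6349

$1.63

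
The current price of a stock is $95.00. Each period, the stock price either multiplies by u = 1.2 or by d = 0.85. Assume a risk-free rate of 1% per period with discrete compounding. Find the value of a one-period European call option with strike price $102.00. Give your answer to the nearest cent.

$5.43

Risk-neutral probability p = (1 + 0.01 − 0.85)/(1.2 − 0.85) = 0.1600/0.3500 = 0.4571
Terminal stock prices: S_u = 114, S_d = 80.75
Terminal payoffs (S − K): max(12, 0) = 12, max(-21.25, 0) = 0
Node 0 (S = 95): V_0 = 1/1.01·[0.4571·12.0000 + 0.5429·0.0000] = 5.4314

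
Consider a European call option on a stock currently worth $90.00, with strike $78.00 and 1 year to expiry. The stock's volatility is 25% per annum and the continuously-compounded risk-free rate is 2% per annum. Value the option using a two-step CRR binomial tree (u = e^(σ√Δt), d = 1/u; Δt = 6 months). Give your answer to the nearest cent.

CRR parameters: u = e^(σ√Δt) = e^(0.25·√0.5) = 1.1934, d = 1/u = 0.8380
Per-period rate: rΔt = 0.02·0.5 = 0.01, so R = e^0.01 = 1.0101
Risk-neutral probability p = (e^0.01 − 0.8380)/(1.1934 − 0.8380) = 0.1721/0.3554 = 0.4842
Terminal stock prices: S_uu = 128.2, S_ud = 90, S_dd = 63.2
Terminal payoffs (S − K): max(50.17, 0) = 50.17, max(12, 0) = 12, max(-14.8, 0) = 0
Node u (S = 107.4): V_u = e^(−0.01)·[0.4842·50.1707 + 0.5158·12.0000] = 30.1789
Node d (S = 75.42): V_d = e^(−0.01)·[0.4842·12.0000 + 0.5158·0.0000] = 5.7526
Node 0 (S = 90): V_0 = e^(−0.01)·[0.4842·30.1789 + 0.5158·5.7526] = 17.4049

$17.40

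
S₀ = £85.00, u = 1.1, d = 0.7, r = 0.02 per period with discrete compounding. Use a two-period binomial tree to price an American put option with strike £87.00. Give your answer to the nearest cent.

£8.71

Risk-neutral probability p = (1 + 0.02 − 0.7)/(1.1 − 0.7) = 0.3200/0.4000 = 0.8000
Terminal stock prices: S_uu = 102.9, S_ud = 65.45, S_dd = 41.65
Terminal payoffs (K − S): max(-15.85, 0) = 0, max(21.55, 0) = 21.55, max(45.35, 0) = 45.35
Node u (S = 93.5): continuation = 1/1.02·[0.8000·0.0000 + 0.2000·21.5500] = 4.2255; exercise value = 0.0000 ≤ continuation, so V_u = 4.2255
Node d (S = 59.5): continuation = 1/1.02·[0.8000·21.5500 + 0.2000·45.3500] = 25.7941; exercise value = 27.5000 > continuation, so V_d = 27.5000 (exercise)
Node 0 (S = 85): continuation = 1/1.02·[0.8000·4.2255 + 0.2000·27.5000] = 8.7063; exercise value = 2.0000 ≤ continuation, so V_0 = 8.7063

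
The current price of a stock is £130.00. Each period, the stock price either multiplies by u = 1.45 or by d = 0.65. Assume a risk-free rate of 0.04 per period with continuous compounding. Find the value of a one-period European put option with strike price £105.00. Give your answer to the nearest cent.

£10.07

Risk-neutral probability p = (e^0.04 − 0.65)/(1.45 − 0.65) = 0.3908/0.8000 = 0.4885
Terminal stock prices: S_u = 188.5, S_d = 84.5
Terminal payoffs (K − S): max(-83.5, 0) = 0, max(20.5, 0) = 20.5
Node 0 (S = 130): V_0 = e^(−0.04)·[0.4885·0.0000 + 0.5115·20.5000] = 10.0743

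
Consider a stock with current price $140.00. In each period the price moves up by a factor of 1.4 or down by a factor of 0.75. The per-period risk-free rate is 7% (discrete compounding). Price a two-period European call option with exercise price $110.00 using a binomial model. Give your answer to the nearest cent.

Risk-neutral probability p = (1 + 0.07 − 0.75)/(1.4 − 0.75) = 0.3200/0.6500 = 0.4923
Terminal stock prices: S_uu = 274.4, S_ud = 147, S_dd = 78.75
Terminal payoffs (S − K): max(164.4, 0) = 164.4, max(37, 0) = 37, max(-31.25, 0) = 0
Node u (S = 196): V_u = 1/1.07·[0.4923·164.4000 + 0.5077·37.0000] = 93.1963
Node d (S = 105): V_d = 1/1.07·[0.4923·37.0000 + 0.5077·0.0000] = 17.0237
Node 0 (S = 140): V_0 = 1/1.07·[0.4923·93.1963 + 0.5077·17.0237] = 50.9571

$50.96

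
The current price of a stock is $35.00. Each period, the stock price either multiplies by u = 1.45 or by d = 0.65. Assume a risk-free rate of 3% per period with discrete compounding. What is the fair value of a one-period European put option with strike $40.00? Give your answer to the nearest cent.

Risk-neutral probability p = (1 + 0.03 − 0.65)/(1.45 − 0.65) = 0.3800/0.8000 = 0.4750
Terminal stock prices: S_u = 50.75, S_d = 22.75
Terminal payoffs (K − S): max(-10.75, 0) = 0, max(17.25, 0) = 17.25
Node 0 (S = 35): V_0 = 1/1.03·[0.4750·0.0000 + 0.5250·17.2500] = 8.7925

$8.79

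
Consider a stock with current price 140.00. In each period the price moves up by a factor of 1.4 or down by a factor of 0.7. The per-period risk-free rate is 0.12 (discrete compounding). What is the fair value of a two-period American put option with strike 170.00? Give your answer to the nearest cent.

Risk-neutral probability p = (1 + 0.12 − 0.7)/(1.4 − 0.7) = 0.4200/0.7000 = 0.6000
Terminal stock prices: S_uu = 274.4, S_ud = 137.2, S_dd = 68.6
Terminal payoffs (K − S): max(-104.4, 0) = 0, max(32.8, 0) = 32.8, max(101.4, 0) = 101.4
Node u (S = 196): continuation = 1/1.12·[0.6000·0.0000 + 0.4000·32.8000] = 11.7143; exercise value = 0.0000 ≤ continuation, so V_u = 11.7143
Node d (S = 98): continuation = 1/1.12·[0.6000·32.8000 + 0.4000·101.4000] = 53.7857; exercise value = 72.0000 > continuation, so V_d = 72.0000 (exercise)
Node 0 (S = 140): continuation = 1/1.12·[0.6000·11.7143 + 0.4000·72.0000] = 31.9898; exercise value = 30.0000 ≤ continuation, so V_0 = 31.9898

31.99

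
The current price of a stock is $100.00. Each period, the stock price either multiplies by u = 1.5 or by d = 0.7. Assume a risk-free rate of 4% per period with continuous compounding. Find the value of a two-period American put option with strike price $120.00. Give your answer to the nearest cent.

$30.96

Risk-neutral probability p = (e^0.04 − 0.7)/(1.5 − 0.7) = 0.3408/0.8000 = 0.4260
Terminal stock prices: S_uu = 225, S_ud = 105, S_dd = 49
Terminal payoffs (K − S): max(-105, 0) = 0, max(15, 0) = 15, max(71, 0) = 71
Node u (S = 150): continuation = e^(−0.04)·[0.4260·0.0000 + 0.5740·15.0000] = 8.2722; exercise value = 0.0000 ≤ continuation, so V_u = 8.2722
Node d (S = 70): continuation = e^(−0.04)·[0.4260·15.0000 + 0.5740·71.0000] = 45.2947; exercise value = 50.0000 > continuation, so V_d = 50.0000 (exercise)
Node 0 (S = 100): continuation = e^(−0.04)·[0.4260·8.2722 + 0.5740·50.0000] = 30.9599; exercise value = 20.0000 ≤ continuation, so V_0 = 30.9599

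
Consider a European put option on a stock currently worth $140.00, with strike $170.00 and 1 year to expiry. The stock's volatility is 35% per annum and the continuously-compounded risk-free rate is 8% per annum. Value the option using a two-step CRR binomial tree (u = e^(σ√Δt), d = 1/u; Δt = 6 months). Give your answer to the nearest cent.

$31.83

CRR parameters: u = e^(σ√Δt) = e^(0.35·√0.5) = 1.2808, d = 1/u = 0.7808
Per-period rate: rΔt = 0.08·0.5 = 0.04, so R = e^0.04 = 1.0408
Risk-neutral probability p = (e^0.04 − 0.7808)/(1.2808 − 0.7808) = 0.2601/0.5000 = 0.5201
Terminal stock prices: S_uu = 229.7, S_ud = 140, S_dd = 85.34
Terminal payoffs (K − S): max(-59.66, 0) = 0, max(30, 0) = 30, max(84.66, 0) = 84.66
Node u (S = 179.3): V_u = e^(−0.04)·[0.5201·0.0000 + 0.4799·30.0000] = 13.8337
Node d (S = 109.3): V_d = e^(−0.04)·[0.5201·30.0000 + 0.4799·84.6579] = 54.0278
Node 0 (S = 140): V_0 = e^(−0.04)·[0.5201·13.8337 + 0.4799·54.0278] = 31.8258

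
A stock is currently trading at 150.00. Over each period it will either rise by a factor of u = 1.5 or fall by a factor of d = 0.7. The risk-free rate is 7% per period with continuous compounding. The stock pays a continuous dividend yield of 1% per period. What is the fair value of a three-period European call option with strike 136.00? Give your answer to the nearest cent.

55.08

Per-period risk-free factor R = e^0.07 = 1.0725; dividend-adjusted growth = e^(0.07−0.01) = 1.0618.
Risk-neutral probability p = (1.0618 − 0.7)/(1.5 − 0.7) = 0.3618/0.8000 = 0.4523
Terminal stock prices: S_uuu = 506.2, S_uud = 236.2, S_udd = 110.2, S_ddd = 51.45
Terminal payoffs (S − K): max(370.2, 0) = 370.2, max(100.2, 0) = 100.2, max(-25.75, 0) = 0, max(-84.55, 0) = 0
Node uu (S = 337.5): V_uu = e^(−0.07)·[0.4523·370.2500 + 0.5477·100.2500] = 207.3363
Node ud (S = 157.5): V_ud = e^(−0.07)·[0.4523·100.2500 + 0.5477·0.0000] = 42.2772
Node dd (S = 73.5): V_dd = e^(−0.07)·[0.4523·0.0000 + 0.5477·0.0000] = 0.0000
Node u (S = 225): V_u = e^(−0.07)·[0.4523·207.3363 + 0.5477·42.2772] = 109.0273
Node d (S = 105): V_d = e^(−0.07)·[0.4523·42.2772 + 0.5477·0.0000] = 17.8290
Node 0 (S = 150): V_0 = e^(−0.07)·[0.4523·109.0273 + 0.5477·17.8290] = 55.0836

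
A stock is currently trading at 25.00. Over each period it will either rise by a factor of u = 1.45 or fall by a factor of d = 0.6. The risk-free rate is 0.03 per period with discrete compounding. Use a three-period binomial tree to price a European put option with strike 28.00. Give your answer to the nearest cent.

7.56

Risk-neutral probability p = (1 + 0.03 − 0.6)/(1.45 − 0.6) = 0.4300/0.8500 = 0.5059
Terminal stock prices: S_uuu = 76.22, S_uud = 31.54, S_udd = 13.05, S_ddd = 5.4
Terminal payoffs (K − S): max(-48.22, 0) = 0, max(-3.537, 0) = 0, max(14.95, 0) = 14.95, max(22.6, 0) = 22.6
Node uu (S = 52.56): V_uu = 1/1.03·[0.5059·0.0000 + 0.4941·0.0000] = 0.0000
Node ud (S = 21.75): V_ud = 1/1.03·[0.5059·0.0000 + 0.4941·14.9500] = 7.1719
Node dd (S = 9): V_dd = 1/1.03·[0.5059·14.9500 + 0.4941·22.6000] = 18.1845
Node u (S = 36.25): V_u = 1/1.03·[0.5059·0.0000 + 0.4941·7.1719] = 3.4405
Node d (S = 15): V_d = 1/1.03·[0.5059·7.1719 + 0.4941·18.1845] = 12.2460
Node 0 (S = 25): V_0 = 1/1.03·[0.5059·3.4405 + 0.4941·12.2460] = 7.5646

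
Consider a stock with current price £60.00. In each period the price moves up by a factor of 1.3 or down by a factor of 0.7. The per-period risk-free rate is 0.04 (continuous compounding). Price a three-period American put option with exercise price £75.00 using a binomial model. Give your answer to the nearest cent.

£18.81

Risk-neutral probability p = (e^0.04 − 0.7)/(1.3 − 0.7) = 0.3408/0.6000 = 0.5680
Terminal stock prices: S_uuu = 131.8, S_uud = 70.98, S_udd = 38.22, S_ddd = 20.58
Terminal payoffs (K − S): max(-56.82, 0) = 0, max(4.02, 0) = 4.02, max(36.78, 0) = 36.78, max(54.42, 0) = 54.42
Node uu (S = 101.4): continuation = e^(−0.04)·[0.5680·0.0000 + 0.4320·4.0200] = 1.6685; exercise value = 0.0000 ≤ continuation, so V_uu = 1.6685
Node ud (S = 54.6): continuation = e^(−0.04)·[0.5680·4.0200 + 0.4320·36.7800] = 17.4592; exercise value = 20.4000 > continuation, so V_ud = 20.4000 (exercise)
Node dd (S = 29.4): continuation = e^(−0.04)·[0.5680·36.7800 + 0.4320·54.4200] = 42.6592; exercise value = 45.6000 > continuation, so V_dd = 45.6000 (exercise)
Node u (S = 78): continuation = e^(−0.04)·[0.5680·1.6685 + 0.4320·20.4000] = 9.3775; exercise value = 0.0000 ≤ continuation, so V_u = 9.3775
Node d (S = 42): continuation = e^(−0.04)·[0.5680·20.4000 + 0.4320·45.6000] = 30.0592; exercise value = 33.0000 > continuation, so V_d = 33.0000 (exercise)
Node 0 (S = 60): continuation = e^(−0.04)·[0.5680·9.3775 + 0.4320·33.0000] = 18.8142; exercise value = 15.0000 ≤ continuation, so V_0 = 18.8142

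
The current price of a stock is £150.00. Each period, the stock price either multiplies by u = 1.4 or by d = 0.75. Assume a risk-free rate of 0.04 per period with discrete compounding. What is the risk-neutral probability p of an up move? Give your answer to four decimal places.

Risk-neutral probability p = (1 + 0.04 − 0.75)/(1.4 − 0.75) = 0.2900/0.6500 = 0.4462

p = 0.4462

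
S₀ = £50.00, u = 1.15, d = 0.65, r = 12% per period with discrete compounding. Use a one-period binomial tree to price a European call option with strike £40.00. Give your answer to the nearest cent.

£14.69

Risk-neutral probability p = (1 + 0.12 − 0.65)/(1.15 − 0.65) = 0.4700/0.5000 = 0.9400
Terminal stock prices: S_u = 57.5, S_d = 32.5
Terminal payoffs (S − K): max(17.5, 0) = 17.5, max(-7.5, 0) = 0
Node 0 (S = 50): V_0 = 1/1.12·[0.9400·17.5000 + 0.0600·0.0000] = 14.6875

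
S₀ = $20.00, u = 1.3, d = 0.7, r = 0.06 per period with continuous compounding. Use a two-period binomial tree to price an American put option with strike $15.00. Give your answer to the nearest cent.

Risk-neutral probability p = (e^0.06 − 0.7)/(1.3 − 0.7) = 0.3618/0.6000 = 0.6031
Terminal stock prices: S_uu = 33.8, S_ud = 18.2, S_dd = 9.8
Terminal payoffs (K − S): max(-18.8, 0) = 0, max(-3.2, 0) = 0, max(5.2, 0) = 5.2
Node u (S = 26): continuation = e^(−0.06)·[0.6031·0.0000 + 0.3969·0.0000] = 0.0000; exercise value = 0.0000 ≤ continuation, so V_u = 0.0000
Node d (S = 14): continuation = e^(−0.06)·[0.6031·0.0000 + 0.3969·5.2000] = 1.9439; exercise value = 1.0000 ≤ continuation, so V_d = 1.9439
Node 0 (S = 20): continuation = e^(−0.06)·[0.6031·0.0000 + 0.3969·1.9439] = 0.7267; exercise value = 0.0000 ≤ continuation, so V_0 = 0.7267

$0.73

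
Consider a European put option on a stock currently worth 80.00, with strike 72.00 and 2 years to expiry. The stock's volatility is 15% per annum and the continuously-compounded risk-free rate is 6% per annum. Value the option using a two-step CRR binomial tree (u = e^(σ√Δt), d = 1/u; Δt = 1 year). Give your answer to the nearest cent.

CRR parameters: u = e^(σ√Δt) = e^(0.15·√1) = 1.1618, d = 1/u = 0.8607
Per-period rate: rΔt = 0.06·1 = 0.06, so R = e^0.06 = 1.0618
Risk-neutral probability p = (e^0.06 − 0.8607)/(1.1618 − 0.8607) = 0.2011/0.3011 = 0.6679
Terminal stock prices: S_uu = 108, S_ud = 80, S_dd = 59.27
Terminal payoffs (K − S): max(-35.99, 0) = 0, max(-8, 0) = 0, max(12.73, 0) = 12.73
Node u (S = 92.95): V_u = e^(−0.06)·[0.6679·0.0000 + 0.3321·0.0000] = 0.0000
Node d (S = 68.86): V_d = e^(−0.06)·[0.6679·0.0000 + 0.3321·12.7345] = 3.9826
Node 0 (S = 80): V_0 = e^(−0.06)·[0.6679·0.0000 + 0.3321·3.9826] = 1.2455

1.25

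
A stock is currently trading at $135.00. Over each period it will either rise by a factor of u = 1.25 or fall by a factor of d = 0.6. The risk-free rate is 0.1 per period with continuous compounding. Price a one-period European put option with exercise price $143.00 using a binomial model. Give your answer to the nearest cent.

$12.50

Risk-neutral probability p = (e^0.1 − 0.6)/(1.25 − 0.6) = 0.5052/0.6500 = 0.7772
Terminal stock prices: S_u = 168.8, S_d = 81
Terminal payoffs (K − S): max(-25.75, 0) = 0, max(62, 0) = 62
Node 0 (S = 135): V_0 = e^(−0.1)·[0.7772·0.0000 + 0.2228·62.0000] = 12.4998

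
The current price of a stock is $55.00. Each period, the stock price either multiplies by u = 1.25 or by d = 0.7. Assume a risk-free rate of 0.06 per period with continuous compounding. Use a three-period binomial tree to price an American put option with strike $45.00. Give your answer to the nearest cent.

Risk-neutral probability p = (e^0.06 − 0.7)/(1.25 − 0.7) = 0.3618/0.5500 = 0.6579
Terminal stock prices: S_uuu = 107.4, S_uud = 60.16, S_udd = 33.69, S_ddd = 18.86
Terminal payoffs (K − S): max(-62.42, 0) = 0, max(-15.16, 0) = 0, max(11.31, 0) = 11.31, max(26.14, 0) = 26.14
Node uu (S = 85.94): continuation = e^(−0.06)·[0.6579·0.0000 + 0.3421·0.0000] = 0.0000; exercise value = 0.0000 ≤ continuation, so V_uu = 0.0000
Node ud (S = 48.12): continuation = e^(−0.06)·[0.6579·0.0000 + 0.3421·11.3125] = 3.6448; exercise value = 0.0000 ≤ continuation, so V_ud = 3.6448
Node dd (S = 26.95): continuation = e^(−0.06)·[0.6579·11.3125 + 0.3421·26.1350] = 15.4294; exercise value = 18.0500 > continuation, so V_dd = 18.0500 (exercise)
Node u (S = 68.75): continuation = e^(−0.06)·[0.6579·0.0000 + 0.3421·3.6448] = 1.1743; exercise value = 0.0000 ≤ continuation, so V_u = 1.1743
Node d (S = 38.5): continuation = e^(−0.06)·[0.6579·3.6448 + 0.3421·18.0500] = 8.0738; exercise value = 6.5000 ≤ continuation, so V_d = 8.0738
Node 0 (S = 55): continuation = e^(−0.06)·[0.6579·1.1743 + 0.3421·8.0738] = 3.3289; exercise value = 0.0000 ≤ continuation, so V_0 = 3.3289

$3.33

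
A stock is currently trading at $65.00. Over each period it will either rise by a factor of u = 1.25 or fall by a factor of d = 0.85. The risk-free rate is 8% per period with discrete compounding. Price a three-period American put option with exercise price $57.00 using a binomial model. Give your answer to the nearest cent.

Risk-neutral probability p = (1 + 0.08 − 0.85)/(1.25 − 0.85) = 0.2300/0.4000 = 0.5750
Terminal stock prices: S_uuu = 127, S_uud = 86.33, S_udd = 58.7, S_ddd = 39.92
Terminal payoffs (K − S): max(-69.95, 0) = 0, max(-29.33, 0) = 0, max(-1.703, 0) = 0, max(17.08, 0) = 17.08
Node uu (S = 101.6): continuation = 1/1.08·[0.5750·0.0000 + 0.4250·0.0000] = 0.0000; exercise value = 0.0000 ≤ continuation, so V_uu = 0.0000
Node ud (S = 69.06): continuation = 1/1.08·[0.5750·0.0000 + 0.4250·0.0000] = 0.0000; exercise value = 0.0000 ≤ continuation, so V_ud = 0.0000
Node dd (S = 46.96): continuation = 1/1.08·[0.5750·0.0000 + 0.4250·17.0819] = 6.7220; exercise value = 10.0375 > continuation, so V_dd = 10.0375 (exercise)
Node u (S = 81.25): continuation = 1/1.08·[0.5750·0.0000 + 0.4250·0.0000] = 0.0000; exercise value = 0.0000 ≤ continuation, so V_u = 0.0000
Node d (S = 55.25): continuation = 1/1.08·[0.5750·0.0000 + 0.4250·10.0375] = 3.9499; exercise value = 1.7500 ≤ continuation, so V_d = 3.9499
Node 0 (S = 65): continuation = 1/1.08·[0.5750·0.0000 + 0.4250·3.9499] = 1.5544; exercise value = 0.0000 ≤ continuation, so V_0 = 1.5544

$1.55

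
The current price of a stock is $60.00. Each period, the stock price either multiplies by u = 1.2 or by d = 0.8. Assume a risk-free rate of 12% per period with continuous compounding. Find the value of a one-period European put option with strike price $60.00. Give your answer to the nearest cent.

$1.93

Risk-neutral probability p = (e^0.12 − 0.8)/(1.2 − 0.8) = 0.3275/0.4000 = 0.8187
Terminal stock prices: S_u = 72, S_d = 48
Terminal payoffs (K − S): max(-12, 0) = 0, max(12, 0) = 12
Node 0 (S = 60): V_0 = e^(−0.12)·[0.8187·0.0000 + 0.1813·12.0000] = 1.9291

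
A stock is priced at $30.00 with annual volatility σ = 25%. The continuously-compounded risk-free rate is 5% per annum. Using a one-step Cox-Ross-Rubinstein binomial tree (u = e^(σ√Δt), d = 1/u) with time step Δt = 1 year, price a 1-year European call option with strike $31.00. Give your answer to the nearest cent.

CRR parameters: u = e^(σ√Δt) = e^(0.25·√1) = 1.2840, d = 1/u = 0.7788
Per-period rate: rΔt = 0.05·1 = 0.05, so R = e^0.05 = 1.0513
Risk-neutral probability p = (e^0.05 − 0.7788)/(1.2840 − 0.7788) = 0.2725/0.5052 = 0.5393
Terminal stock prices: S_u = 38.52, S_d = 23.36
Terminal payoffs (S − K): max(7.521, 0) = 7.521, max(-7.636, 0) = 0
Node 0 (S = 30): V_0 = e^(−0.05)·[0.5393·7.5208 + 0.4607·0.0000] = 3.8582

$3.86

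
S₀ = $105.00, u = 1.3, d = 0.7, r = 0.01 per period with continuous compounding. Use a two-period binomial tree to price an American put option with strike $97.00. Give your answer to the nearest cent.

Risk-neutral probability p = (e^0.01 − 0.7)/(1.3 − 0.7) = 0.3101/0.6000 = 0.5168
Terminal stock prices: S_uu = 177.5, S_ud = 95.55, S_dd = 51.45
Terminal payoffs (K − S): max(-80.45, 0) = 0, max(1.45, 0) = 1.45, max(45.55, 0) = 45.55
Node u (S = 136.5): continuation = e^(−0.01)·[0.5168·0.0000 + 0.4832·1.4500] = 0.6937; exercise value = 0.0000 ≤ continuation, so V_u = 0.6937
Node d (S = 73.5): continuation = e^(−0.01)·[0.5168·1.4500 + 0.4832·45.5500] = 22.5348; exercise value = 23.5000 > continuation, so V_d = 23.5000 (exercise)
Node 0 (S = 105): continuation = e^(−0.01)·[0.5168·0.6937 + 0.4832·23.5000] = 11.5983; exercise value = 0.0000 ≤ continuation, so V_0 = 11.5983

$11.60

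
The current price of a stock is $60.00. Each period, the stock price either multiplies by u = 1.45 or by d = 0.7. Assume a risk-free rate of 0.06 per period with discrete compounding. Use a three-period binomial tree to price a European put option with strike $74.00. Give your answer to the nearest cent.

Risk-neutral probability p = (1 + 0.06 − 0.7)/(1.45 − 0.7) = 0.3600/0.7500 = 0.4800
Terminal stock prices: S_uuu = 182.9, S_uud = 88.3, S_udd = 42.63, S_ddd = 20.58
Terminal payoffs (K − S): max(-108.9, 0) = 0, max(-14.3, 0) = 0, max(31.37, 0) = 31.37, max(53.42, 0) = 53.42
Node uu (S = 126.2): V_uu = 1/1.06·[0.4800·0.0000 + 0.5200·0.0000] = 0.0000
Node ud (S = 60.9): V_ud = 1/1.06·[0.4800·0.0000 + 0.5200·31.3700] = 15.3891
Node dd (S = 29.4): V_dd = 1/1.06·[0.4800·31.3700 + 0.5200·53.4200] = 40.4113
Node u (S = 87): V_u = 1/1.06·[0.4800·0.0000 + 0.5200·15.3891] = 7.5493
Node d (S = 42): V_d = 1/1.06·[0.4800·15.3891 + 0.5200·40.4113] = 26.7931
Node 0 (S = 60): V_0 = 1/1.06·[0.4800·7.5493 + 0.5200·26.7931] = 16.5623

$16.56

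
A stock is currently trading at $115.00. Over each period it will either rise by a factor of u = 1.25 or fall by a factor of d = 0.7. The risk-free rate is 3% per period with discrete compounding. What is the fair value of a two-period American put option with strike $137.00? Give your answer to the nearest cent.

Risk-neutral probability p = (1 + 0.03 − 0.7)/(1.25 − 0.7) = 0.3300/0.5500 = 0.6000
Terminal stock prices: S_uu = 179.7, S_ud = 100.6, S_dd = 56.35
Terminal payoffs (K − S): max(-42.69, 0) = 0, max(36.38, 0) = 36.38, max(80.65, 0) = 80.65
Node u (S = 143.8): continuation = 1/1.03·[0.6000·0.0000 + 0.4000·36.3750] = 14.1262; exercise value = 0.0000 ≤ continuation, so V_u = 14.1262
Node d (S = 80.5): continuation = 1/1.03·[0.6000·36.3750 + 0.4000·80.6500] = 52.5097; exercise value = 56.5000 > continuation, so V_d = 56.5000 (exercise)
Node 0 (S = 115): continuation = 1/1.03·[0.6000·14.1262 + 0.4000·56.5000] = 30.1706; exercise value = 22.0000 ≤ continuation, so V_0 = 30.1706

$30.17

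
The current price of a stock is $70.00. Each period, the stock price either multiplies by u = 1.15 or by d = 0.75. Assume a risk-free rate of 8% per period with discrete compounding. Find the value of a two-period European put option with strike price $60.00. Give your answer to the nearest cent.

Risk-neutral probability p = (1 + 0.08 − 0.75)/(1.15 − 0.75) = 0.3300/0.4000 = 0.8250
Terminal stock prices: S_uu = 92.57, S_ud = 60.38, S_dd = 39.38
Terminal payoffs (K − S): max(-32.57, 0) = 0, max(-0.375, 0) = 0, max(20.62, 0) = 20.62
Node u (S = 80.5): V_u = 1/1.08·[0.8250·0.0000 + 0.1750·0.0000] = 0.0000
Node d (S = 52.5): V_d = 1/1.08·[0.8250·0.0000 + 0.1750·20.6250] = 3.3420
Node 0 (S = 70): V_0 = 1/1.08·[0.8250·0.0000 + 0.1750·3.3420] = 0.5415

$0.54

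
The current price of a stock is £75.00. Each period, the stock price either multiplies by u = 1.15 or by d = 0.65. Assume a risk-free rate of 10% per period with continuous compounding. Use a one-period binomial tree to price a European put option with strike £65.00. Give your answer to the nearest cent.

Risk-neutral probability p = (e^0.1 − 0.65)/(1.15 − 0.65) = 0.4552/0.5000 = 0.9103
Terminal stock prices: S_u = 86.25, S_d = 48.75
Terminal payoffs (K − S): max(-21.25, 0) = 0, max(16.25, 0) = 16.25
Node 0 (S = 75): V_0 = e^(−0.1)·[0.9103·0.0000 + 0.0897·16.2500] = 1.3183

£1.32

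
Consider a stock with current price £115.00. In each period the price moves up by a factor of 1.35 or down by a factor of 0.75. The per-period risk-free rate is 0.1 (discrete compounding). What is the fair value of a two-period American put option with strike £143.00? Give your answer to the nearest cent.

Risk-neutral probability p = (1 + 0.1 − 0.75)/(1.35 − 0.75) = 0.3500/0.6000 = 0.5833
Terminal stock prices: S_uu = 209.6, S_ud = 116.4, S_dd = 64.69
Terminal payoffs (K − S): max(-66.59, 0) = 0, max(26.56, 0) = 26.56, max(78.31, 0) = 78.31
Node u (S = 155.2): continuation = 1/1.1·[0.5833·0.0000 + 0.4167·26.5625] = 10.0616; exercise value = 0.0000 ≤ continuation, so V_u = 10.0616
Node d (S = 86.25): continuation = 1/1.1·[0.5833·26.5625 + 0.4167·78.3125] = 43.7500; exercise value = 56.7500 > continuation, so V_d = 56.7500 (exercise)
Node 0 (S = 115): continuation = 1/1.1·[0.5833·10.0616 + 0.4167·56.7500] = 26.8319; exercise value = 28.0000 > continuation, so V_0 = 28.0000 (exercise)

£28.00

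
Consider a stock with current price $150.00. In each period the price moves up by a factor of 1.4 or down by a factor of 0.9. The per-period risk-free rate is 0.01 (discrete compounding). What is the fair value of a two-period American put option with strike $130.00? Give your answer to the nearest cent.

Risk-neutral probability p = (1 + 0.01 − 0.9)/(1.4 − 0.9) = 0.1100/0.5000 = 0.2200
Terminal stock prices: S_uu = 294, S_ud = 189, S_dd = 121.5
Terminal payoffs (K − S): max(-164, 0) = 0, max(-59, 0) = 0, max(8.5, 0) = 8.5
Node u (S = 210): continuation = 1/1.01·[0.2200·0.0000 + 0.7800·0.0000] = 0.0000; exercise value = 0.0000 ≤ continuation, so V_u = 0.0000
Node d (S = 135): continuation = 1/1.01·[0.2200·0.0000 + 0.7800·8.5000] = 6.5644; exercise value = 0.0000 ≤ continuation, so V_d = 6.5644
Node 0 (S = 150): continuation = 1/1.01·[0.2200·0.0000 + 0.7800·6.5644] = 5.0695; exercise value = 0.0000 ≤ continuation, so V_0 = 5.0695

$5.07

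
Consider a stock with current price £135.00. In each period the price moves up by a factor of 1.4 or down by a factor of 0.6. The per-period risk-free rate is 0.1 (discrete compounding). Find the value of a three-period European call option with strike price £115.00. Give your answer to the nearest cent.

£61.30

Risk-neutral probability p = (1 + 0.1 − 0.6)/(1.4 − 0.6) = 0.5000/0.8000 = 0.6250
Terminal stock prices: S_uuu = 370.4, S_uud = 158.8, S_udd = 68.04, S_ddd = 29.16
Terminal payoffs (S − K): max(255.4, 0) = 255.4, max(43.76, 0) = 43.76, max(-46.96, 0) = 0, max(-85.84, 0) = 0
Node uu (S = 264.6): V_uu = 1/1.1·[0.6250·255.4400 + 0.3750·43.7600] = 160.0545
Node ud (S = 113.4): V_ud = 1/1.1·[0.6250·43.7600 + 0.3750·0.0000] = 24.8636
Node dd (S = 48.6): V_dd = 1/1.1·[0.6250·0.0000 + 0.3750·0.0000] = 0.0000
Node u (S = 189): V_u = 1/1.1·[0.6250·160.0545 + 0.3750·24.8636] = 99.4163
Node d (S = 81): V_d = 1/1.1·[0.6250·24.8636 + 0.3750·0.0000] = 14.1271
Node 0 (S = 135): V_0 = 1/1.1·[0.6250·99.4163 + 0.3750·14.1271] = 61.3026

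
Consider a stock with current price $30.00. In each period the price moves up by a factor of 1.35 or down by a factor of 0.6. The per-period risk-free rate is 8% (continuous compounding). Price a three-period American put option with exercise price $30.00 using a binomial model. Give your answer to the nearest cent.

$5.05

Risk-neutral probability p = (e^0.08 − 0.6)/(1.35 − 0.6) = 0.4833/0.7500 = 0.6444
Terminal stock prices: S_uuu = 73.81, S_uud = 32.8, S_udd = 14.58, S_ddd = 6.48
Terminal payoffs (K − S): max(-43.81, 0) = 0, max(-2.805, 0) = 0, max(15.42, 0) = 15.42, max(23.52, 0) = 23.52
Node uu (S = 54.68): continuation = e^(−0.08)·[0.6444·0.0000 + 0.3556·0.0000] = 0.0000; exercise value = 0.0000 ≤ continuation, so V_uu = 0.0000
Node ud (S = 24.3): continuation = e^(−0.08)·[0.6444·0.0000 + 0.3556·15.4200] = 5.0620; exercise value = 5.7000 > continuation, so V_ud = 5.7000 (exercise)
Node dd (S = 10.8): continuation = e^(−0.08)·[0.6444·15.4200 + 0.3556·23.5200] = 16.8935; exercise value = 19.2000 > continuation, so V_dd = 19.2000 (exercise)
Node u (S = 40.5): continuation = e^(−0.08)·[0.6444·0.0000 + 0.3556·5.7000] = 1.8712; exercise value = 0.0000 ≤ continuation, so V_u = 1.8712
Node d (S = 18): continuation = e^(−0.08)·[0.6444·5.7000 + 0.3556·19.2000] = 9.6935; exercise value = 12.0000 > continuation, so V_d = 12.0000 (exercise)
Node 0 (S = 30): continuation = e^(−0.08)·[0.6444·1.8712 + 0.3556·12.0000] = 5.0524; exercise value = 0.0000 ≤ continuation, so V_0 = 5.0524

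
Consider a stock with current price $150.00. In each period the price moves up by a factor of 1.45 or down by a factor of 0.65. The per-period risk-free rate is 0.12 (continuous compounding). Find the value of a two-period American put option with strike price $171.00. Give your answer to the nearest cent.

$31.89

Risk-neutral probability p = (e^0.12 − 0.65)/(1.45 − 0.65) = 0.4775/0.8000 = 0.5969
Terminal stock prices: S_uu = 315.4, S_ud = 141.4, S_dd = 63.38
Terminal payoffs (K − S): max(-144.4, 0) = 0, max(29.62, 0) = 29.62, max(107.6, 0) = 107.6
Node u (S = 217.5): continuation = e^(−0.12)·[0.5969·0.0000 + 0.4031·29.6250] = 10.5922; exercise value = 0.0000 ≤ continuation, so V_u = 10.5922
Node d (S = 97.5): continuation = e^(−0.12)·[0.5969·29.6250 + 0.4031·107.6250] = 54.1634; exercise value = 73.5000 > continuation, so V_d = 73.5000 (exercise)
Node 0 (S = 150): continuation = e^(−0.12)·[0.5969·10.5922 + 0.4031·73.5000] = 31.8867; exercise value = 21.0000 ≤ continuation, so V_0 = 31.8867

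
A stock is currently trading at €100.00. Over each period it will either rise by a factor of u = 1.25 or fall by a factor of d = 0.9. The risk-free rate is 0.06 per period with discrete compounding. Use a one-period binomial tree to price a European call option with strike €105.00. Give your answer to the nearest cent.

Risk-neutral probability p = (1 + 0.06 − 0.9)/(1.25 − 0.9) = 0.1600/0.3500 = 0.4571
Terminal stock prices: S_u = 125, S_d = 90
Terminal payoffs (S − K): max(20, 0) = 20, max(-15, 0) = 0
Node 0 (S = 100): V_0 = 1/1.06·[0.4571·20.0000 + 0.5429·0.0000] = 8.6253

€8.63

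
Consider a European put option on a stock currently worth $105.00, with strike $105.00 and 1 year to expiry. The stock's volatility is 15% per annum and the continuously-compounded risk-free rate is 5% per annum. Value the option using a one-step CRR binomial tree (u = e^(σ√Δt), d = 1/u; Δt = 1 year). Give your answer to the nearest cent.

$5.11

CRR parameters: u = e^(σ√Δt) = e^(0.15·√1) = 1.1618, d = 1/u = 0.8607
Per-period rate: rΔt = 0.05·1 = 0.05, so R = e^0.05 = 1.0513
Risk-neutral probability p = (e^0.05 − 0.8607)/(1.1618 − 0.8607) = 0.1906/0.3011 = 0.6328
Terminal stock prices: S_u = 122, S_d = 90.37
Terminal payoffs (K − S): max(-16.99, 0) = 0, max(14.63, 0) = 14.63
Node 0 (S = 105): V_0 = e^(−0.05)·[0.6328·0.0000 + 0.3672·14.6257] = 5.1081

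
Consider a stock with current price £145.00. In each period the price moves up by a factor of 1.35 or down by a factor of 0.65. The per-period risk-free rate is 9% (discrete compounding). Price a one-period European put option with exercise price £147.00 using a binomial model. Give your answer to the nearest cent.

Risk-neutral probability p = (1 + 0.09 − 0.65)/(1.35 − 0.65) = 0.4400/0.7000 = 0.6286
Terminal stock prices: S_u = 195.8, S_d = 94.25
Terminal payoffs (K − S): max(-48.75, 0) = 0, max(52.75, 0) = 52.75
Node 0 (S = 145): V_0 = 1/1.09·[0.6286·0.0000 + 0.3714·52.7500] = 17.9751

£17.98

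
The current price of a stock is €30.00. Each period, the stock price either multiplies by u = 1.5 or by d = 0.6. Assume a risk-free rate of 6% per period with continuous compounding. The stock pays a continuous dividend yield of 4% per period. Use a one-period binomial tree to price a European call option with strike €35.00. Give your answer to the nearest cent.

Per-period risk-free factor R = e^0.06 = 1.0618; dividend-adjusted growth = e^(0.06−0.04) = 1.0202.
Risk-neutral probability p = (1.0202 − 0.6)/(1.5 − 0.6) = 0.4202/0.9000 = 0.4669
Terminal stock prices: S_u = 45, S_d = 18
Terminal payoffs (S − K): max(10, 0) = 10, max(-17, 0) = 0
Node 0 (S = 30): V_0 = e^(−0.06)·[0.4669·10.0000 + 0.5331·0.0000] = 4.3970

€4.40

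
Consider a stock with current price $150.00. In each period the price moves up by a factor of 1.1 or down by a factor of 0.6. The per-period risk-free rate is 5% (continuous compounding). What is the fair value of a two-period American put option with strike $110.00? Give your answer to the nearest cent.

$2.73

Risk-neutral probability p = (e^0.05 − 0.6)/(1.1 − 0.6) = 0.4513/0.5000 = 0.9025
Terminal stock prices: S_uu = 181.5, S_ud = 99, S_dd = 54
Terminal payoffs (K − S): max(-71.5, 0) = 0, max(11, 0) = 11, max(56, 0) = 56
Node u (S = 165): continuation = e^(−0.05)·[0.9025·0.0000 + 0.0975·11.0000] = 1.0198; exercise value = 0.0000 ≤ continuation, so V_u = 1.0198
Node d (S = 90): continuation = e^(−0.05)·[0.9025·11.0000 + 0.0975·56.0000] = 14.6352; exercise value = 20.0000 > continuation, so V_d = 20.0000 (exercise)
Node 0 (S = 150): continuation = e^(−0.05)·[0.9025·1.0198 + 0.0975·20.0000] = 2.7296; exercise value = 0.0000 ≤ continuation, so V_0 = 2.7296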